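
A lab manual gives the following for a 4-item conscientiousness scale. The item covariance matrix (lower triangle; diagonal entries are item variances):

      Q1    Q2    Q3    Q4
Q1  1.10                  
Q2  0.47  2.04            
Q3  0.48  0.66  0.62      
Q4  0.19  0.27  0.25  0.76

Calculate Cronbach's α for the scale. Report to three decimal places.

α = 0.675

ΣVar(i) = 1.10 + 2.04 + 0.62 + 0.76 = 4.52
Sum of the distinct covariances = 2.32
σ²_total = 4.52 + 2 × 2.32 = 9.16
α = (k/(k−1))·(1 − ΣVar(i)/σ²_total) = (4/3)·(1 − 4.52/9.16) = 0.675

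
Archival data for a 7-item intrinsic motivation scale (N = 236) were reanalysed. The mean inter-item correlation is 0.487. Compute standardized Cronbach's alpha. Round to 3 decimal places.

Standardized α = k·r̄ / (1 + (k−1)·r̄) = 7 × 0.487 / (1 + 6 × 0.487)
  = 3.4090 / 3.9220 = 0.869

α = 0.869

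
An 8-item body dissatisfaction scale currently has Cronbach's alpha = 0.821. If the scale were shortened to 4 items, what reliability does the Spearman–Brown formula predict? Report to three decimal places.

predicted reliability = 0.696

Length factor m = 4/8 = 0.5000
α' = m·α / (1 − (1−m)·α)
   = 4/8 × 0.821 / (1 − (1 − 4/8) × 0.821)
   = 0.4105 / 0.5895 = 0.696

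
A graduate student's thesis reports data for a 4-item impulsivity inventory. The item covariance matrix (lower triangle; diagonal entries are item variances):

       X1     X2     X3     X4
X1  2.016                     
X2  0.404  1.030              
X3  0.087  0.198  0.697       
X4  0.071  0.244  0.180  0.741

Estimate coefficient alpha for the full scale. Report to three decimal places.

α = 0.461

Σσᵢ² = 2.016 + 1.030 + 0.697 + 0.741 = 4.484
Σ_{i<j} σ_ij = 1.184
Var(T) = 4.484 + 2 × 1.184 = 6.852
α = (k/(k−1))·(1 − Σσᵢ²/Var(T)) = (4/3)·(1 − 4.484/6.852) = 0.461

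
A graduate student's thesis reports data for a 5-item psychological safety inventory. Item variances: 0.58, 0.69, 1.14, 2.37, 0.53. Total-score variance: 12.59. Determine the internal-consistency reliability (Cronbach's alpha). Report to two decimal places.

Σσ²ᵢ = 0.58 + 0.69 + 1.14 + 2.37 + 0.53 = 5.31
α = (k/(k−1))·(1 − Σσ²ᵢ/σ²_total) = (5/4)·(1 − 5.31/12.59) = 0.72

Cronbach's alpha = 0.72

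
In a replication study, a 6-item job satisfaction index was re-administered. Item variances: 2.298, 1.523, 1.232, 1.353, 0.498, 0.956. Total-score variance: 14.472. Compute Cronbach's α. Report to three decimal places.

Cronbach's α = 0.548

Σσᵢ² = 2.298 + 1.523 + 1.232 + 1.353 + 0.498 + 0.956 = 7.860
α = (k/(k−1))·(1 − Σσᵢ²/σ²_T) = (6/5)·(1 − 7.860/14.472) = 0.548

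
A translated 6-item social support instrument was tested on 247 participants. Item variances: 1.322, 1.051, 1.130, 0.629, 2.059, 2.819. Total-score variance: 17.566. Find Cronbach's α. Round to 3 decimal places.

Σσᵢ² = 1.322 + 1.051 + 1.130 + 0.629 + 2.059 + 2.819 = 9.010
α = (k/(k−1))·(1 − Σσᵢ²/σ²_T) = (6/5)·(1 − 9.010/17.566) = 0.584

Cronbach's α = 0.584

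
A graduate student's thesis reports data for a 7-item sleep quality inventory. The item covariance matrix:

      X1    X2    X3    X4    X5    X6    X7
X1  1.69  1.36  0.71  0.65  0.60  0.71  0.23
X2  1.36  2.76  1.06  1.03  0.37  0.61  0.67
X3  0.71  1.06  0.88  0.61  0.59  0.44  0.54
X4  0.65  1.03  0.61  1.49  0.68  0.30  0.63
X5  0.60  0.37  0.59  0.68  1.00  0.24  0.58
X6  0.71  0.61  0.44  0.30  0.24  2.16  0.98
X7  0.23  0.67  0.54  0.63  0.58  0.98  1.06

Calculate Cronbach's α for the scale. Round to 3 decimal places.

α = 0.830

Σσᵢ² = 1.69 + 2.76 + 0.88 + 1.49 + 1.00 + 2.16 + 1.06 = 11.04
Sum of the distinct covariances = 13.59
σ²_total = 11.04 + 2 × 13.59 = 38.22
α = (k/(k−1))·(1 − Σσᵢ²/σ²_total) = (7/6)·(1 − 11.04/38.22) = 0.830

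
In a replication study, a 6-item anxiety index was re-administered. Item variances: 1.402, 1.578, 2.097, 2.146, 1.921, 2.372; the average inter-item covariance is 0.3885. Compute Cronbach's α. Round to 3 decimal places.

Σσᵢ² = 1.402 + 1.578 + 2.097 + 2.146 + 1.921 + 2.372 = 11.516
Sum of the 15 distinct covariances = 15 × 0.3885 = 5.8275
Var(T) = Σσᵢ² + 2·Σcov = 11.516 + 2 × 5.8275 = 23.1710
α = (6/5)·(1 − 11.516/23.1710) = 0.604

α = 0.604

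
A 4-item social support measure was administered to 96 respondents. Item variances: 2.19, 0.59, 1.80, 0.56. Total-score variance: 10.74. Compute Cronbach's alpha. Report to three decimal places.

Σσᵢ² = 2.19 + 0.59 + 1.80 + 0.56 = 5.14
α = (k/(k−1))·(1 − Σσᵢ²/σ²_T) = (4/3)·(1 − 5.14/10.74) = 0.695

Cronbach's alpha = 0.695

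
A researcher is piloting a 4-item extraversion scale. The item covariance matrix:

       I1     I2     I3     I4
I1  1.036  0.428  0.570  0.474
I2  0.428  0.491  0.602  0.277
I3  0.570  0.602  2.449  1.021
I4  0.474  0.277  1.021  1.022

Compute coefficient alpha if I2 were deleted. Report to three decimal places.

Remaining items: I1, I3, I4 (k = 3).
sum of item variances = 1.036 + 2.449 + 1.022 = 4.507
Var(T) = 4.507 + 2 × 2.065 = 8.637
α (item deleted) = (3/2)·(1 − 4.507/8.637) = 0.717

coefficient alpha = 0.717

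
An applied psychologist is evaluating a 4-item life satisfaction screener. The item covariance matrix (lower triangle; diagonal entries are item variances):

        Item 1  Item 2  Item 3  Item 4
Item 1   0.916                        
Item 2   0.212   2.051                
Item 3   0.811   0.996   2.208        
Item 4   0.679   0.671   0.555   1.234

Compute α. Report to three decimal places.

sum of item variances = 0.916 + 2.051 + 2.208 + 1.234 = 6.409
Σ_{i<j} σ_ij = 3.924
σ²_total = 6.409 + 2 × 3.924 = 14.257
α = (k/(k−1))·(1 − sum of item variances/σ²_total) = (4/3)·(1 − 6.409/14.257) = 0.734

α = 0.734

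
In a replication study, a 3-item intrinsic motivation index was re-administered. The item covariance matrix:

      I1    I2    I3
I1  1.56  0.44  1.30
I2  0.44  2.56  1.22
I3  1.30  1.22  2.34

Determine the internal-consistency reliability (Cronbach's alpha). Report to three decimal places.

α = 0.717

sum of item variances = 1.56 + 2.56 + 2.34 = 6.46
Sum of the distinct covariances = 2.96
σ²_total = 6.46 + 2 × 2.96 = 12.38
α = (k/(k−1))·(1 − sum of item variances/σ²_total) = (3/2)·(1 − 6.46/12.38) = 0.717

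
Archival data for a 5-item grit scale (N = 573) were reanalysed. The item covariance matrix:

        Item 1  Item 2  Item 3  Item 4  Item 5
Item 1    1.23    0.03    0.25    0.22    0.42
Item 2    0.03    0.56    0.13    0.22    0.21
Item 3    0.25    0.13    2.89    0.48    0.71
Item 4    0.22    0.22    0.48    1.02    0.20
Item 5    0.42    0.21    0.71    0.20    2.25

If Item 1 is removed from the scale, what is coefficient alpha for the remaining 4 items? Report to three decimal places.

Remaining items: Item 2, Item 3, Item 4, Item 5 (k = 4).
sum of item variances = 0.56 + 2.89 + 1.02 + 2.25 = 6.72
Var(T) = 6.72 + 2 × 1.95 = 10.62
α (item deleted) = (4/3)·(1 − 6.72/10.62) = 0.490

coefficient alpha = 0.490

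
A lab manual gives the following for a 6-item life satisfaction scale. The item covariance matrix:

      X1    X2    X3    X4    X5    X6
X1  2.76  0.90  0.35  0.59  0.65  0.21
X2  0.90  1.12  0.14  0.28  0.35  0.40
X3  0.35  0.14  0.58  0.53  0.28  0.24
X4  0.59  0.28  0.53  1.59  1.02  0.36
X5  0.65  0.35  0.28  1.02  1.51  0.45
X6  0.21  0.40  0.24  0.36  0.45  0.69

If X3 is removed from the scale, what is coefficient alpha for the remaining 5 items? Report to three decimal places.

Remaining items: X1, X2, X4, X5, X6 (k = 5).
Σσ²ᵢ = 2.76 + 1.12 + 1.59 + 1.51 + 0.69 = 7.67
σ²_total = 7.67 + 2 × 5.21 = 18.09
α (item deleted) = (5/4)·(1 − 7.67/18.09) = 0.720

α = 0.720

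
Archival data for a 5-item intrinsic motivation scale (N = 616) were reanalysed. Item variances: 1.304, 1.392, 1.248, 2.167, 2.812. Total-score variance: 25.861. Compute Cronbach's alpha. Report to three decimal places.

α = 0.819

ΣVar(i) = 1.304 + 1.392 + 1.248 + 2.167 + 2.812 = 8.923
α = (k/(k−1))·(1 − ΣVar(i)/total variance) = (5/4)·(1 − 8.923/25.861) = 0.819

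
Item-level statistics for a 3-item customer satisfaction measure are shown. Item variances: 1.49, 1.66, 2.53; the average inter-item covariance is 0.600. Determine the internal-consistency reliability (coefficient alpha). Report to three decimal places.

ΣVar(i) = 1.49 + 1.66 + 2.53 = 5.68
Sum of the 3 distinct covariances = 3 × 0.600 = 1.800
σ²_total = ΣVar(i) + 2·Σcov = 5.68 + 2 × 1.800 = 9.280
α = (3/2)·(1 − 5.68/9.280) = 0.582

coefficient alpha = 0.582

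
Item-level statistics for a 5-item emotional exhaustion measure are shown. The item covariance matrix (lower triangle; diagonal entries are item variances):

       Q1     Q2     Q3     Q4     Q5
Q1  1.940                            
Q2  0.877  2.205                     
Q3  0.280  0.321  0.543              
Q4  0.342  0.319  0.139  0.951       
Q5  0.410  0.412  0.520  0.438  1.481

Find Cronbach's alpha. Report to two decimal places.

Σσᵢ² = 1.940 + 2.205 + 0.543 + 0.951 + 1.481 = 7.120
Sum of off-diagonal covariances = 4.058
total variance = 7.120 + 2 × 4.058 = 15.236
α = (k/(k−1))·(1 − Σσᵢ²/total variance) = (5/4)·(1 − 7.120/15.236) = 0.67

α = 0.67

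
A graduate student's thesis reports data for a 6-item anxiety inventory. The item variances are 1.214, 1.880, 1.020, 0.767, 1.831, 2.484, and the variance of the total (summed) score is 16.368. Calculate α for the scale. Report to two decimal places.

sum of item variances = 1.214 + 1.880 + 1.020 + 0.767 + 1.831 + 2.484 = 9.196
α = (k/(k−1))·(1 − sum of item variances/total variance) = (6/5)·(1 − 9.196/16.368) = 0.53

α = 0.53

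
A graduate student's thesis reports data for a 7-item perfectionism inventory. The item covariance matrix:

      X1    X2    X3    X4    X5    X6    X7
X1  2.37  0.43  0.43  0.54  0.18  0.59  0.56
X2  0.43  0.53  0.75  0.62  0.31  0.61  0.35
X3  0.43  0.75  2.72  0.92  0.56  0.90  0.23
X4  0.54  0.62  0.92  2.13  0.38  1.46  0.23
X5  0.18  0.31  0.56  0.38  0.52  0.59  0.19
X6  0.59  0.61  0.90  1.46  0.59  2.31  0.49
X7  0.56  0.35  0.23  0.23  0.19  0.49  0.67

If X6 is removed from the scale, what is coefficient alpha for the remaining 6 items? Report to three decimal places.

Remaining items: X1, X2, X3, X4, X5, X7 (k = 6).
sum of item variances = 2.37 + 0.53 + 2.72 + 2.13 + 0.52 + 0.67 = 8.94
σ²_T = 8.94 + 2 × 6.68 = 22.30
α (item deleted) = (6/5)·(1 − 8.94/22.30) = 0.719

α = 0.719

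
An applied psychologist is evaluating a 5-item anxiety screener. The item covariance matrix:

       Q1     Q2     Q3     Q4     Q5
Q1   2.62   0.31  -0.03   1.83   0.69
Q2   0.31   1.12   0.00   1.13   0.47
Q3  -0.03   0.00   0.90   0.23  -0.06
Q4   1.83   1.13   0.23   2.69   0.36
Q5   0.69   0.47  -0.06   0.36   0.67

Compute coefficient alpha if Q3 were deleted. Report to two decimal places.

Remaining items: Q1, Q2, Q4, Q5 (k = 4).
Σσᵢ² = 2.62 + 1.12 + 2.69 + 0.67 = 7.10
σ²_T = 7.10 + 2 × 4.79 = 16.68
α (item deleted) = (4/3)·(1 − 7.10/16.68) = 0.77

α = 0.77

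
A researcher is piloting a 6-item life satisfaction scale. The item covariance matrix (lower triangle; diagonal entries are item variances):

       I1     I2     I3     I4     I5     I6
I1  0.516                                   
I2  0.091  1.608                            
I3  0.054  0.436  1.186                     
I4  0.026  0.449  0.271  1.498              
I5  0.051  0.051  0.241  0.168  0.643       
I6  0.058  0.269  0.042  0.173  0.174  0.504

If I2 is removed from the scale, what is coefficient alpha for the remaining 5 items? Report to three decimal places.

Remaining items: I1, I3, I4, I5, I6 (k = 5).
sum of item variances = 0.516 + 1.186 + 1.498 + 0.643 + 0.504 = 4.347
σ²_total = 4.347 + 2 × 1.258 = 6.863
α (item deleted) = (5/4)·(1 − 4.347/6.863) = 0.458

α = 0.458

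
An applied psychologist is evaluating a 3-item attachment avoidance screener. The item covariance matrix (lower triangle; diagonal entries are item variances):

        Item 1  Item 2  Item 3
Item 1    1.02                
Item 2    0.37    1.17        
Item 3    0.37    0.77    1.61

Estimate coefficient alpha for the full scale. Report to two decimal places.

coefficient alpha = 0.66

ΣVar(i) = 1.02 + 1.17 + 1.61 = 3.80
Σ_{i<j} σ_ij = 1.51
total variance = 3.80 + 2 × 1.51 = 6.82
α = (k/(k−1))·(1 − ΣVar(i)/total variance) = (3/2)·(1 − 3.80/6.82) = 0.66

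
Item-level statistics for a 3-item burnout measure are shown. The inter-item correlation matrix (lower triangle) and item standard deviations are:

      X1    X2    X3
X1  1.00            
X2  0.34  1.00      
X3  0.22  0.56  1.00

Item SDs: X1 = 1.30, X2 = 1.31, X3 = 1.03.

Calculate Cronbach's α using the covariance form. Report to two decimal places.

Cronbach's α = 0.63

Σσ²ᵢ = 1.30² + 1.31² + 1.03² = 4.4670
Covariances σ_ij = r_ij · s_i · s_j:
  σ(X1,X2) = 0.34 × 1.30 × 1.31 = 0.5790
  σ(X1,X3) = 0.22 × 1.30 × 1.03 = 0.2946
  σ(X2,X3) = 0.56 × 1.31 × 1.03 = 0.7556
σ²_T = Σσ²ᵢ + 2·Σσ_ij = 4.4670 + 2 × 1.6292 = 7.7254
α = (3/2)·(1 − 4.4670/7.7254) = 0.63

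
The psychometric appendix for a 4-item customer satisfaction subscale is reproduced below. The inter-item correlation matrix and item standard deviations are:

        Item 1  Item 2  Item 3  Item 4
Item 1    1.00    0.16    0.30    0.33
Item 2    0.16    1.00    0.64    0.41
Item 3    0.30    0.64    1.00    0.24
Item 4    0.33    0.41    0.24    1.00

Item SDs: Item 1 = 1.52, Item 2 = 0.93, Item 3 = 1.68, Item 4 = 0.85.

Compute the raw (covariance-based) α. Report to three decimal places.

α = 0.638

Σσ²ᵢ = 1.52² + 0.93² + 1.68² + 0.85² = 6.7202
Covariances σ_ij = r_ij · s_i · s_j:
  σ(Item 1,Item 2) = 0.16 × 1.52 × 0.93 = 0.2262
  σ(Item 1,Item 3) = 0.30 × 1.52 × 1.68 = 0.7661
  σ(Item 1,Item 4) = 0.33 × 1.52 × 0.85 = 0.4264
  σ(Item 2,Item 3) = 0.64 × 0.93 × 1.68 = 0.9999
  σ(Item 2,Item 4) = 0.41 × 0.93 × 0.85 = 0.3241
  σ(Item 3,Item 4) = 0.24 × 1.68 × 0.85 = 0.3427
σ²_T = Σσ²ᵢ + 2·Σσ_ij = 6.7202 + 2 × 3.0854 = 12.8910
α = (4/3)·(1 − 6.7202/12.8910) = 0.638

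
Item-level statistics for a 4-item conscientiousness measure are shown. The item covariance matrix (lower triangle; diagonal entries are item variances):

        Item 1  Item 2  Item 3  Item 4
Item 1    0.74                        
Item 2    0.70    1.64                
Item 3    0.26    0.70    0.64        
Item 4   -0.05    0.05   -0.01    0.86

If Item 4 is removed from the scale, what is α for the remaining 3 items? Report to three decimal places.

α = 0.785

Remaining items: Item 1, Item 2, Item 3 (k = 3).
Σσ²ᵢ = 0.74 + 1.64 + 0.64 = 3.02
total variance = 3.02 + 2 × 1.66 = 6.34
α (item deleted) = (3/2)·(1 − 3.02/6.34) = 0.785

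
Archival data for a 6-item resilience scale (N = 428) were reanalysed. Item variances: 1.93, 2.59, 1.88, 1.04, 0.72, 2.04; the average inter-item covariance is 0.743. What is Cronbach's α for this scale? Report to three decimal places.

Cronbach's α = 0.823

sum of item variances = 1.93 + 2.59 + 1.88 + 1.04 + 0.72 + 2.04 = 10.20
Sum of the 15 distinct covariances = 15 × 0.743 = 11.145
σ²_total = sum of item variances + 2·Σcov = 10.20 + 2 × 11.145 = 32.490
α = (6/5)·(1 − 10.20/32.490) = 0.823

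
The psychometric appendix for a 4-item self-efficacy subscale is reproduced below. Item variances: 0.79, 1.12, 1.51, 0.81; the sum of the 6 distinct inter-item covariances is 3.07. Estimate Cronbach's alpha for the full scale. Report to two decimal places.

Σσᵢ² = 0.79 + 1.12 + 1.51 + 0.81 = 4.23
Sum of distinct covariances = 3.07
total variance = Σσᵢ² + 2·Σcov = 4.23 + 2 × 3.07 = 10.37
α = (4/3)·(1 − 4.23/10.37) = 0.79

α = 0.79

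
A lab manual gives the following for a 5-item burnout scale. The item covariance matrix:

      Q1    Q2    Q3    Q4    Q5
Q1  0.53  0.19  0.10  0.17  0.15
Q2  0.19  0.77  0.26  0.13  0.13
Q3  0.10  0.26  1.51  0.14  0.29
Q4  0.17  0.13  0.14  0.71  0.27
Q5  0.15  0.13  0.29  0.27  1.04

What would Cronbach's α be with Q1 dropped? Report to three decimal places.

α = 0.503

Remaining items: Q2, Q3, Q4, Q5 (k = 4).
sum of item variances = 0.77 + 1.51 + 0.71 + 1.04 = 4.03
total variance = 4.03 + 2 × 1.22 = 6.47
α (item deleted) = (4/3)·(1 − 4.03/6.47) = 0.503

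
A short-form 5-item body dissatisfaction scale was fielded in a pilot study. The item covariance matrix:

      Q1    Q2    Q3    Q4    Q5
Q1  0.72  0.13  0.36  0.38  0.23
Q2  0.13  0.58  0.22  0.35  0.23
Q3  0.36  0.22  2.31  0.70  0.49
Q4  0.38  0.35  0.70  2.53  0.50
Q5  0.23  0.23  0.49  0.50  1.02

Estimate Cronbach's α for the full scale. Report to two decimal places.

ΣVar(i) = 0.72 + 0.58 + 2.31 + 2.53 + 1.02 = 7.16
Sum of off-diagonal covariances = 3.59
Var(T) = 7.16 + 2 × 3.59 = 14.34
α = (k/(k−1))·(1 − ΣVar(i)/Var(T)) = (5/4)·(1 − 7.16/14.34) = 0.63

α = 0.63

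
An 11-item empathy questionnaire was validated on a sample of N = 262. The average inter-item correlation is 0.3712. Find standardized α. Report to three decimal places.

α = 0.867

Standardized α = k·r̄ / (1 + (k−1)·r̄) = 11 × 0.3712 / (1 + 10 × 0.3712)
  = 4.0832 / 4.7120 = 0.867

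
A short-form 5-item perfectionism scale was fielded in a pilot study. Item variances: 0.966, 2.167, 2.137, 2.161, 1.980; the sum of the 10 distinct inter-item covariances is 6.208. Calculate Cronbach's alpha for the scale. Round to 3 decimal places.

sum of item variances = 0.966 + 2.167 + 2.137 + 2.161 + 1.980 = 9.411
Sum of distinct covariances = 6.208
Var(T) = sum of item variances + 2·Σcov = 9.411 + 2 × 6.208 = 21.827
α = (5/4)·(1 − 9.411/21.827) = 0.711

α = 0.711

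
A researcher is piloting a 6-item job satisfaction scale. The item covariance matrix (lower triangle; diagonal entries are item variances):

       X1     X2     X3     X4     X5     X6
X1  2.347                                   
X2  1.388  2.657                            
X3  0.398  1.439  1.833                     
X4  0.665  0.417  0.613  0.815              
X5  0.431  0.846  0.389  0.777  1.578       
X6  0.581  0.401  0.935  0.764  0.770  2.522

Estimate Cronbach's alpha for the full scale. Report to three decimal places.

Cronbach's alpha = 0.778

Σσᵢ² = 2.347 + 2.657 + 1.833 + 0.815 + 1.578 + 2.522 = 11.752
Sum of off-diagonal covariances = 10.814
Var(T) = 11.752 + 2 × 10.814 = 33.380
α = (k/(k−1))·(1 − Σσᵢ²/Var(T)) = (6/5)·(1 − 11.752/33.380) = 0.778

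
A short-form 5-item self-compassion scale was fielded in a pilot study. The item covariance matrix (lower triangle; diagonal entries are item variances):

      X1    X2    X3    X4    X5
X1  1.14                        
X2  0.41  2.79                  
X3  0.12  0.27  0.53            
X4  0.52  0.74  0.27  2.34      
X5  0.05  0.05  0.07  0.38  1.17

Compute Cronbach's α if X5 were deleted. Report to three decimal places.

α = 0.542

Remaining items: X1, X2, X3, X4 (k = 4).
ΣVar(i) = 1.14 + 2.79 + 0.53 + 2.34 = 6.80
σ²_total = 6.80 + 2 × 2.33 = 11.46
α (item deleted) = (4/3)·(1 − 6.80/11.46) = 0.542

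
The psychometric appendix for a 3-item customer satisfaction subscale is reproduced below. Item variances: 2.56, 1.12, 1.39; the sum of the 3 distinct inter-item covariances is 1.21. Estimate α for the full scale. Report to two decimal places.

Σσ²ᵢ = 2.56 + 1.12 + 1.39 = 5.07
Sum of distinct covariances = 1.21
Var(T) = Σσ²ᵢ + 2·Σcov = 5.07 + 2 × 1.21 = 7.49
α = (3/2)·(1 − 5.07/7.49) = 0.48

α = 0.48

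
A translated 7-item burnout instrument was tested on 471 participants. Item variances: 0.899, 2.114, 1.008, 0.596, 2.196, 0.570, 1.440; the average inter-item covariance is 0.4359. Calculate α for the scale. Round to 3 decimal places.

α = 0.787

sum of item variances = 0.899 + 2.114 + 1.008 + 0.596 + 2.196 + 0.570 + 1.440 = 8.823
Sum of the 21 distinct covariances = 21 × 0.4359 = 9.1539
σ²_T = sum of item variances + 2·Σcov = 8.823 + 2 × 9.1539 = 27.1308
α = (7/6)·(1 − 8.823/27.1308) = 0.787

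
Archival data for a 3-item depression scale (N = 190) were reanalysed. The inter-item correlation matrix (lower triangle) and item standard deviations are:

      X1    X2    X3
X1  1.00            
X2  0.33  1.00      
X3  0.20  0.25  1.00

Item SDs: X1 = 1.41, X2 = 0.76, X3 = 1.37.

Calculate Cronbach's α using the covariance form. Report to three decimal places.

Cronbach's α = 0.466

Σσ²ᵢ = 1.41² + 0.76² + 1.37² = 4.4426
Covariances σ_ij = r_ij · s_i · s_j:
  σ(X1,X2) = 0.33 × 1.41 × 0.76 = 0.3536
  σ(X1,X3) = 0.20 × 1.41 × 1.37 = 0.3863
  σ(X2,X3) = 0.25 × 0.76 × 1.37 = 0.2603
σ²_T = Σσ²ᵢ + 2·Σσ_ij = 4.4426 + 2 × 1.0002 = 6.4430
α = (3/2)·(1 − 4.4426/6.4430) = 0.466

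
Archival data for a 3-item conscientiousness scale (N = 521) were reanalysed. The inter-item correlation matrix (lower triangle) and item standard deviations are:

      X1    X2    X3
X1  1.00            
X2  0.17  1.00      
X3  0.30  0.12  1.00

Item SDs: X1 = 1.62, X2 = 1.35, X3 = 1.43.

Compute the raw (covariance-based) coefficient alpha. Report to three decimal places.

Σσ²ᵢ = 1.62² + 1.35² + 1.43² = 6.4918
Covariances σ_ij = r_ij · s_i · s_j:
  σ(X1,X2) = 0.17 × 1.62 × 1.35 = 0.3718
  σ(X1,X3) = 0.30 × 1.62 × 1.43 = 0.6950
  σ(X2,X3) = 0.12 × 1.35 × 1.43 = 0.2317
σ²_T = Σσ²ᵢ + 2·Σσ_ij = 6.4918 + 2 × 1.2985 = 9.0888
α = (3/2)·(1 − 6.4918/9.0888) = 0.429

α = 0.429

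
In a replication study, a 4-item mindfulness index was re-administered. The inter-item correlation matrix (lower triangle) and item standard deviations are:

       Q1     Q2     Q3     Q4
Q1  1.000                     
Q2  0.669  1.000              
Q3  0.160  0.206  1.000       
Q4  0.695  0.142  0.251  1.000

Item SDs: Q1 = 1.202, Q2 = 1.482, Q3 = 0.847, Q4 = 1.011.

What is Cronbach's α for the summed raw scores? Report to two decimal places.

Cronbach's α = 0.69

Σσ²ᵢ = 1.202² + 1.482² + 0.847² + 1.011² = 5.3807
Covariances σ_ij = r_ij · s_i · s_j:
  σ(Q1,Q2) = 0.669 × 1.202 × 1.482 = 1.1917
  σ(Q1,Q3) = 0.160 × 1.202 × 0.847 = 0.1629
  σ(Q1,Q4) = 0.695 × 1.202 × 1.011 = 0.8446
  σ(Q2,Q3) = 0.206 × 1.482 × 0.847 = 0.2586
  σ(Q2,Q4) = 0.142 × 1.482 × 1.011 = 0.2128
  σ(Q3,Q4) = 0.251 × 0.847 × 1.011 = 0.2149
σ²_T = Σσ²ᵢ + 2·Σσ_ij = 5.3807 + 2 × 2.8855 = 11.1517
α = (4/3)·(1 − 5.3807/11.1517) = 0.69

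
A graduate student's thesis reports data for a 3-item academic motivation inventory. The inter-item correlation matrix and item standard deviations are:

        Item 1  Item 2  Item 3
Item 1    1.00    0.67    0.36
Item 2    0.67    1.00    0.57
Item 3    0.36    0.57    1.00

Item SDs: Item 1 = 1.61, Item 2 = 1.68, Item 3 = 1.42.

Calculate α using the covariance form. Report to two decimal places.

α = 0.78

Σσ²ᵢ = 1.61² + 1.68² + 1.42² = 7.4309
Covariances σ_ij = r_ij · s_i · s_j:
  σ(Item 1,Item 2) = 0.67 × 1.61 × 1.68 = 1.8122
  σ(Item 1,Item 3) = 0.36 × 1.61 × 1.42 = 0.8230
  σ(Item 2,Item 3) = 0.57 × 1.68 × 1.42 = 1.3598
σ²_T = Σσ²ᵢ + 2·Σσ_ij = 7.4309 + 2 × 3.9950 = 15.4209
α = (3/2)·(1 − 7.4309/15.4209) = 0.78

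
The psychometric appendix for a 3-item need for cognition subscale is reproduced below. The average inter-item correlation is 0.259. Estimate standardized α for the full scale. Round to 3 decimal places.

Standardized α = k·r̄ / (1 + (k−1)·r̄) = 3 × 0.259 / (1 + 2 × 0.259)
  = 0.7770 / 1.5180 = 0.512

standardized α = 0.512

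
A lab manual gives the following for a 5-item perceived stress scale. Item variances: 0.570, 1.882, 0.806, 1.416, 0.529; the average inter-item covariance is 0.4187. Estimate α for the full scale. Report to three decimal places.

Σσᵢ² = 0.570 + 1.882 + 0.806 + 1.416 + 0.529 = 5.203
Sum of the 10 distinct covariances = 10 × 0.4187 = 4.1870
σ²_T = Σσᵢ² + 2·Σcov = 5.203 + 2 × 4.1870 = 13.5770
α = (5/4)·(1 − 5.203/13.5770) = 0.771

α = 0.771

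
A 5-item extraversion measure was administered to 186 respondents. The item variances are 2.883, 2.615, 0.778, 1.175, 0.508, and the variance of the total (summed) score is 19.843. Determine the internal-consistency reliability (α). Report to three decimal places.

α = 0.749

Σσᵢ² = 2.883 + 2.615 + 0.778 + 1.175 + 0.508 = 7.959
α = (k/(k−1))·(1 − Σσᵢ²/total variance) = (5/4)·(1 − 7.959/19.843) = 0.749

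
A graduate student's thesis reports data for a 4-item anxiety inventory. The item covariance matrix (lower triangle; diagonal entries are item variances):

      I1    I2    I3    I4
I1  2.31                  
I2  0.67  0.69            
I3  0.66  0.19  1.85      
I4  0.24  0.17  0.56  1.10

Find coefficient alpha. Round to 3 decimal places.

coefficient alpha = 0.608

Σσᵢ² = 2.31 + 0.69 + 1.85 + 1.10 = 5.95
Sum of the distinct covariances = 2.49
Var(T) = 5.95 + 2 × 2.49 = 10.93
α = (k/(k−1))·(1 − Σσᵢ²/Var(T)) = (4/3)·(1 − 5.95/10.93) = 0.608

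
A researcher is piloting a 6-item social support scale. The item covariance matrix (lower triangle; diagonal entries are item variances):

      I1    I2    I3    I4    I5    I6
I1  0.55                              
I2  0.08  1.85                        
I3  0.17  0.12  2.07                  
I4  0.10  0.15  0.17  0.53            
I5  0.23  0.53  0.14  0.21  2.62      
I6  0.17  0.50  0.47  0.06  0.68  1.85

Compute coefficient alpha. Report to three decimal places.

coefficient alpha = 0.533

Σσᵢ² = 0.55 + 1.85 + 2.07 + 0.53 + 2.62 + 1.85 = 9.47
Σ_{i<j} σ_ij = 3.78
Var(T) = 9.47 + 2 × 3.78 = 17.03
α = (k/(k−1))·(1 − Σσᵢ²/Var(T)) = (6/5)·(1 − 9.47/17.03) = 0.533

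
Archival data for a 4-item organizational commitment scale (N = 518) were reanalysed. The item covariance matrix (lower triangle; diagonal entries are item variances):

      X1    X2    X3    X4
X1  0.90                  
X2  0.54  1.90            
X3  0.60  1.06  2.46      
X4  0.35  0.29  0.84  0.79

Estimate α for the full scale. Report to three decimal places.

sum of item variances = 0.90 + 1.90 + 2.46 + 0.79 = 6.05
Sum of off-diagonal covariances = 3.68
Var(T) = 6.05 + 2 × 3.68 = 13.41
α = (k/(k−1))·(1 − sum of item variances/Var(T)) = (4/3)·(1 − 6.05/13.41) = 0.732

α = 0.732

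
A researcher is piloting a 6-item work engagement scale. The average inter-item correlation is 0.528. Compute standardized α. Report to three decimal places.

standardized α = 0.870

Standardized α = k·r̄ / (1 + (k−1)·r̄) = 6 × 0.528 / (1 + 5 × 0.528)
  = 3.1680 / 3.6400 = 0.870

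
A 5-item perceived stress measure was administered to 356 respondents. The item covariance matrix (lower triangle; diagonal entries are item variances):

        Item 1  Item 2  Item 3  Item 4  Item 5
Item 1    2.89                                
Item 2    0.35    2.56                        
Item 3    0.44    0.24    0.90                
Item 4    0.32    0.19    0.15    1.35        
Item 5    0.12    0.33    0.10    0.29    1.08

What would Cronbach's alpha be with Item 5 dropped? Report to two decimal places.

Remaining items: Item 1, Item 2, Item 3, Item 4 (k = 4).
Σσ²ᵢ = 2.89 + 2.56 + 0.90 + 1.35 = 7.70
Var(T) = 7.70 + 2 × 1.69 = 11.08
α (item deleted) = (4/3)·(1 − 7.70/11.08) = 0.41

Cronbach's alpha = 0.41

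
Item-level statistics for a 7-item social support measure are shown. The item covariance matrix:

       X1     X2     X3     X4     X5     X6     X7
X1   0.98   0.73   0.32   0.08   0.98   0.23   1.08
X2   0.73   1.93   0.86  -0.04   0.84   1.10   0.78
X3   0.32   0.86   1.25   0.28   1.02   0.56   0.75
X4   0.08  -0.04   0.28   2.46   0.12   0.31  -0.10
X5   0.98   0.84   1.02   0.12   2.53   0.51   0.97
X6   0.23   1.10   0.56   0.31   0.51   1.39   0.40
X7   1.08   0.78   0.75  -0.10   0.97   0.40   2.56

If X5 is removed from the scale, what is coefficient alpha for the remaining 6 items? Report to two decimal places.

coefficient alpha = 0.70

Remaining items: X1, X2, X3, X4, X6, X7 (k = 6).
sum of item variances = 0.98 + 1.93 + 1.25 + 2.46 + 1.39 + 2.56 = 10.57
σ²_total = 10.57 + 2 × 7.34 = 25.25
α (item deleted) = (6/5)·(1 − 10.57/25.25) = 0.70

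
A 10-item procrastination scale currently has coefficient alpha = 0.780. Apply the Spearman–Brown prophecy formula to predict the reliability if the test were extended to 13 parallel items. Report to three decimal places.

predicted reliability = 0.822

Length factor m = 13/10 = 1.3000
α' = m·α / (1 + (m−1)·α)
   = 13/10 × 0.780 / (1 + (13/10 − 1) × 0.780)
   = 1.0140 / 1.2340 = 0.822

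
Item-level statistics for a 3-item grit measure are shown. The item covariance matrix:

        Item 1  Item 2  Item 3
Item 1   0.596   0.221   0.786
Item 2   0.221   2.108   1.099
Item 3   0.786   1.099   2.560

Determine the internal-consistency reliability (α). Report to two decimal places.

Σσᵢ² = 0.596 + 2.108 + 2.560 = 5.264
Sum of the distinct covariances = 2.106
σ²_total = 5.264 + 2 × 2.106 = 9.476
α = (k/(k−1))·(1 − Σσᵢ²/σ²_total) = (3/2)·(1 − 5.264/9.476) = 0.67

α = 0.67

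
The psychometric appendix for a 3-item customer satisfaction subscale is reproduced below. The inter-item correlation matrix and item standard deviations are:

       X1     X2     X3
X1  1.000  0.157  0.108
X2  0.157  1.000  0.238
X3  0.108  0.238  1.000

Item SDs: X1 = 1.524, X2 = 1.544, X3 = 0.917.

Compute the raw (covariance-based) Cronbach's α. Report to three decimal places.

Σσ²ᵢ = 1.524² + 1.544² + 0.917² = 5.5474
Covariances σ_ij = r_ij · s_i · s_j:
  σ(X1,X2) = 0.157 × 1.524 × 1.544 = 0.3694
  σ(X1,X3) = 0.108 × 1.524 × 0.917 = 0.1509
  σ(X2,X3) = 0.238 × 1.544 × 0.917 = 0.3370
σ²_T = Σσ²ᵢ + 2·Σσ_ij = 5.5474 + 2 × 0.8573 = 7.2620
α = (3/2)·(1 − 5.5474/7.2620) = 0.354

Cronbach's α = 0.354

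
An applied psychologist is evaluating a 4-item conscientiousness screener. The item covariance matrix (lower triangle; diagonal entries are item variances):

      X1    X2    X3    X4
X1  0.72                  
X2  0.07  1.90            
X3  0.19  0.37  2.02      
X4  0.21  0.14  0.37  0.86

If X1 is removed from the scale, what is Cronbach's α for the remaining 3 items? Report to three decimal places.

Cronbach's α = 0.404

Remaining items: X2, X3, X4 (k = 3).
Σσ²ᵢ = 1.90 + 2.02 + 0.86 = 4.78
total variance = 4.78 + 2 × 0.88 = 6.54
α (item deleted) = (3/2)·(1 − 4.78/6.54) = 0.404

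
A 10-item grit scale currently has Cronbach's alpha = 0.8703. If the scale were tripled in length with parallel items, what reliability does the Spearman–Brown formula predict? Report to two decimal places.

predicted reliability = 0.95

Length factor m = 3
α' = m·α / (1 + (m−1)·α)
   = 3 × 0.8703 / (1 + (3 − 1) × 0.8703)
   = 2.6109 / 2.7406 = 0.95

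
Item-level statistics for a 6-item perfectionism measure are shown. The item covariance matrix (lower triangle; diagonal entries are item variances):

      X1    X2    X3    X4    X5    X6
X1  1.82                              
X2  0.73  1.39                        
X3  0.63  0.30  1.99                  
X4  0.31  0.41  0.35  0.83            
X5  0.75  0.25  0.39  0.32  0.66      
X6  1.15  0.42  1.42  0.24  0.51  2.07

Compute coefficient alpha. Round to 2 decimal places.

coefficient alpha = 0.78

sum of item variances = 1.82 + 1.39 + 1.99 + 0.83 + 0.66 + 2.07 = 8.76
Sum of off-diagonal covariances = 8.18
Var(T) = 8.76 + 2 × 8.18 = 25.12
α = (k/(k−1))·(1 − sum of item variances/Var(T)) = (6/5)·(1 − 8.76/25.12) = 0.78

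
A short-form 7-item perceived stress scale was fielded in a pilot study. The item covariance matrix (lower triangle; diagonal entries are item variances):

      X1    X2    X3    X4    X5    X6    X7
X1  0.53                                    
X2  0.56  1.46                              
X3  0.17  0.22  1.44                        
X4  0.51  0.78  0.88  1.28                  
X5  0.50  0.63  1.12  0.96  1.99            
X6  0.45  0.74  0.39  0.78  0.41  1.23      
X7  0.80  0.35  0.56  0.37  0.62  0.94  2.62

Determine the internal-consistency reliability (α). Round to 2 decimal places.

ΣVar(i) = 0.53 + 1.46 + 1.44 + 1.28 + 1.99 + 1.23 + 2.62 = 10.55
Sum of the distinct covariances = 12.74
σ²_T = 10.55 + 2 × 12.74 = 36.03
α = (k/(k−1))·(1 − ΣVar(i)/σ²_T) = (7/6)·(1 − 10.55/36.03) = 0.83

α = 0.83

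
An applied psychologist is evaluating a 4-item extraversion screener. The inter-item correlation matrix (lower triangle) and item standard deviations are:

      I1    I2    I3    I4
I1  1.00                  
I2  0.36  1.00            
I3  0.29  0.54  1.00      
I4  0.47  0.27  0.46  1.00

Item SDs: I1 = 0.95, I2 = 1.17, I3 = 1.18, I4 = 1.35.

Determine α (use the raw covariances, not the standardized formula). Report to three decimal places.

α = 0.721

Σσ²ᵢ = 0.95² + 1.17² + 1.18² + 1.35² = 5.4863
Covariances σ_ij = r_ij · s_i · s_j:
  σ(I1,I2) = 0.36 × 0.95 × 1.17 = 0.4001
  σ(I1,I3) = 0.29 × 0.95 × 1.18 = 0.3251
  σ(I1,I4) = 0.47 × 0.95 × 1.35 = 0.6028
  σ(I2,I3) = 0.54 × 1.17 × 1.18 = 0.7455
  σ(I2,I4) = 0.27 × 1.17 × 1.35 = 0.4265
  σ(I3,I4) = 0.46 × 1.18 × 1.35 = 0.7328
σ²_T = Σσ²ᵢ + 2·Σσ_ij = 5.4863 + 2 × 3.2328 = 11.9519
α = (4/3)·(1 − 5.4863/11.9519) = 0.721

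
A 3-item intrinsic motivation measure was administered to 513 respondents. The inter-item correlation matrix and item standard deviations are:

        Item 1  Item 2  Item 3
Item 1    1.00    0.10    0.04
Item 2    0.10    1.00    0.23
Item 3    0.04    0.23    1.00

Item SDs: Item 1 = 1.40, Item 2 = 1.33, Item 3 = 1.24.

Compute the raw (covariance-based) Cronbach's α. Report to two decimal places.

Σσ²ᵢ = 1.40² + 1.33² + 1.24² = 5.2665
Covariances σ_ij = r_ij · s_i · s_j:
  σ(Item 1,Item 2) = 0.10 × 1.40 × 1.33 = 0.1862
  σ(Item 1,Item 3) = 0.04 × 1.40 × 1.24 = 0.0694
  σ(Item 2,Item 3) = 0.23 × 1.33 × 1.24 = 0.3793
σ²_T = Σσ²ᵢ + 2·Σσ_ij = 5.2665 + 2 × 0.6349 = 6.5363
α = (3/2)·(1 − 5.2665/6.5363) = 0.29

Cronbach's α = 0.29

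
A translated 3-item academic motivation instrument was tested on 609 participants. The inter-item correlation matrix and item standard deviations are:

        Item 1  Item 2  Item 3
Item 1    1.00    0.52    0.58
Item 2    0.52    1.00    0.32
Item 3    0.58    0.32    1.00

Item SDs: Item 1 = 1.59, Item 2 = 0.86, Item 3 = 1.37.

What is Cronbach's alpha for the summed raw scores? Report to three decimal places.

Cronbach's alpha = 0.716

Σσ²ᵢ = 1.59² + 0.86² + 1.37² = 5.1446
Covariances σ_ij = r_ij · s_i · s_j:
  σ(Item 1,Item 2) = 0.52 × 1.59 × 0.86 = 0.7110
  σ(Item 1,Item 3) = 0.58 × 1.59 × 1.37 = 1.2634
  σ(Item 2,Item 3) = 0.32 × 0.86 × 1.37 = 0.3770
σ²_T = Σσ²ᵢ + 2·Σσ_ij = 5.1446 + 2 × 2.3514 = 9.8474
α = (3/2)·(1 − 5.1446/9.8474) = 0.716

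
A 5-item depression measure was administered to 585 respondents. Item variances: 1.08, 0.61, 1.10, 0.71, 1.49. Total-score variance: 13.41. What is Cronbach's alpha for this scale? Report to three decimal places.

Cronbach's alpha = 0.785

ΣVar(i) = 1.08 + 0.61 + 1.10 + 0.71 + 1.49 = 4.99
α = (k/(k−1))·(1 − ΣVar(i)/total variance) = (5/4)·(1 − 4.99/13.41) = 0.785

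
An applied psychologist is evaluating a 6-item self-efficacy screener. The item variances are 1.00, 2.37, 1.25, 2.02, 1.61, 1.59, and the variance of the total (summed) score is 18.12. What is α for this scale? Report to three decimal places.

α = 0.548

Σσ²ᵢ = 1.00 + 2.37 + 1.25 + 2.02 + 1.61 + 1.59 = 9.84
α = (k/(k−1))·(1 − Σσ²ᵢ/total variance) = (6/5)·(1 − 9.84/18.12) = 0.548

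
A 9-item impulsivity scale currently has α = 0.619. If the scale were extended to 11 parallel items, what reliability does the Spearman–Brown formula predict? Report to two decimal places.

predicted reliability = 0.67

Length factor m = 11/9 = 1.2222
α' = m·α / (1 + (m−1)·α)
   = 11/9 × 0.619 / (1 + (11/9 − 1) × 0.619)
   = 0.7566 / 1.1376 = 0.67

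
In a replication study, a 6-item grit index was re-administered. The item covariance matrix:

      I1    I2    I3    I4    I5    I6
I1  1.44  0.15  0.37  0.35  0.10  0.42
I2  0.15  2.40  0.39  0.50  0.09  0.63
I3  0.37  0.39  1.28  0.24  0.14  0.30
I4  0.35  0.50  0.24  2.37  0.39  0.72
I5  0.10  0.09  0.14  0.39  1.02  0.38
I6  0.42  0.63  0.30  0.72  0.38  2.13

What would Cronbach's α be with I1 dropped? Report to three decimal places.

Remaining items: I2, I3, I4, I5, I6 (k = 5).
Σσᵢ² = 2.40 + 1.28 + 2.37 + 1.02 + 2.13 = 9.20
total variance = 9.20 + 2 × 3.78 = 16.76
α (item deleted) = (5/4)·(1 − 9.20/16.76) = 0.564

Cronbach's α = 0.564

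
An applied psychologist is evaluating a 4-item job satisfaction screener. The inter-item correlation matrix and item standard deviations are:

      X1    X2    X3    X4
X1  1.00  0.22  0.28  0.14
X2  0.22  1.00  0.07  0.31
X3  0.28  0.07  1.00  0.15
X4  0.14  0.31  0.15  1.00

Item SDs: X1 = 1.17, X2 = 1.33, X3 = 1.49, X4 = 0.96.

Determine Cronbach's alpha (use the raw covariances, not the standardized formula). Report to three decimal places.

α = 0.475

Σσ²ᵢ = 1.17² + 1.33² + 1.49² + 0.96² = 6.2795
Covariances σ_ij = r_ij · s_i · s_j:
  σ(X1,X2) = 0.22 × 1.17 × 1.33 = 0.3423
  σ(X1,X3) = 0.28 × 1.17 × 1.49 = 0.4881
  σ(X1,X4) = 0.14 × 1.17 × 0.96 = 0.1572
  σ(X2,X3) = 0.07 × 1.33 × 1.49 = 0.1387
  σ(X2,X4) = 0.31 × 1.33 × 0.96 = 0.3958
  σ(X3,X4) = 0.15 × 1.49 × 0.96 = 0.2146
σ²_T = Σσ²ᵢ + 2·Σσ_ij = 6.2795 + 2 × 1.7367 = 9.7529
α = (4/3)·(1 − 6.2795/9.7529) = 0.475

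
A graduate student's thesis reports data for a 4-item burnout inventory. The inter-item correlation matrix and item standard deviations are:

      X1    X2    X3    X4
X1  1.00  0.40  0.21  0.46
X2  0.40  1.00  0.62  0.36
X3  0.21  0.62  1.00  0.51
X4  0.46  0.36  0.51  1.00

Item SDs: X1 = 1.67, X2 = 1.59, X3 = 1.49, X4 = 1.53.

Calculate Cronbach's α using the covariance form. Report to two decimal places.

Σσ²ᵢ = 1.67² + 1.59² + 1.49² + 1.53² = 9.8780
Covariances σ_ij = r_ij · s_i · s_j:
  σ(X1,X2) = 0.40 × 1.67 × 1.59 = 1.0621
  σ(X1,X3) = 0.21 × 1.67 × 1.49 = 0.5225
  σ(X1,X4) = 0.46 × 1.67 × 1.53 = 1.1753
  σ(X2,X3) = 0.62 × 1.59 × 1.49 = 1.4688
  σ(X2,X4) = 0.36 × 1.59 × 1.53 = 0.8758
  σ(X3,X4) = 0.51 × 1.49 × 1.53 = 1.1626
σ²_T = Σσ²ᵢ + 2·Σσ_ij = 9.8780 + 2 × 6.2671 = 22.4122
α = (4/3)·(1 − 9.8780/22.4122) = 0.75

α = 0.75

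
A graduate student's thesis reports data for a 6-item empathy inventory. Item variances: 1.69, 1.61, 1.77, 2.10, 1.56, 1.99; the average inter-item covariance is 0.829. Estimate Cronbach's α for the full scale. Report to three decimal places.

α = 0.839

Σσᵢ² = 1.69 + 1.61 + 1.77 + 2.10 + 1.56 + 1.99 = 10.72
Sum of the 15 distinct covariances = 15 × 0.829 = 12.435
σ²_T = Σσᵢ² + 2·Σcov = 10.72 + 2 × 12.435 = 35.590
α = (6/5)·(1 − 10.72/35.590) = 0.839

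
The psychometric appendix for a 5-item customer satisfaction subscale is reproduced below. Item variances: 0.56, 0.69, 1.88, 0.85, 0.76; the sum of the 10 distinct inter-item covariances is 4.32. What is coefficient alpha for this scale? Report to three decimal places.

Σσᵢ² = 0.56 + 0.69 + 1.88 + 0.85 + 0.76 = 4.74
Sum of distinct covariances = 4.32
Var(T) = Σσᵢ² + 2·Σcov = 4.74 + 2 × 4.32 = 13.38
α = (5/4)·(1 − 4.74/13.38) = 0.807

coefficient alpha = 0.807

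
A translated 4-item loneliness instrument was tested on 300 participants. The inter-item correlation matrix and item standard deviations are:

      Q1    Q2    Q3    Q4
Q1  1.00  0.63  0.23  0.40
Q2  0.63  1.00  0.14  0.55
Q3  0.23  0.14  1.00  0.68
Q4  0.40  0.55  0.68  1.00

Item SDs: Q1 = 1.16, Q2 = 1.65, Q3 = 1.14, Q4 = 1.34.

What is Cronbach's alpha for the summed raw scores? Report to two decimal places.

Σσ²ᵢ = 1.16² + 1.65² + 1.14² + 1.34² = 7.1633
Covariances σ_ij = r_ij · s_i · s_j:
  σ(Q1,Q2) = 0.63 × 1.16 × 1.65 = 1.2058
  σ(Q1,Q3) = 0.23 × 1.16 × 1.14 = 0.3042
  σ(Q1,Q4) = 0.40 × 1.16 × 1.34 = 0.6218
  σ(Q2,Q3) = 0.14 × 1.65 × 1.14 = 0.2633
  σ(Q2,Q4) = 0.55 × 1.65 × 1.34 = 1.2161
  σ(Q3,Q4) = 0.68 × 1.14 × 1.34 = 1.0388
σ²_T = Σσ²ᵢ + 2·Σσ_ij = 7.1633 + 2 × 4.6500 = 16.4633
α = (4/3)·(1 − 7.1633/16.4633) = 0.75

Cronbach's alpha = 0.75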